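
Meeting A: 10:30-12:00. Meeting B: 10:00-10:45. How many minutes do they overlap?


Meeting A: 630-720 (in minutes from midnight)
Meeting B: 600-645
Overlap start = max(630, 600) = 630
Overlap end = min(720, 645) = 645
Overlap = max(0, 645 - 630) = 15 min

15 minutes


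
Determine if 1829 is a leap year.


No

Rules: divisible by 4 AND (not by 100 OR by 400)
1829 ÷ 4 = 457 remainder 1 → not divisible by 4
Not divisible by 4 → not a leap year


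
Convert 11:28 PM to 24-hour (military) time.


Input: 11:28 PM
PM: 11 + 12 = 23

23:28


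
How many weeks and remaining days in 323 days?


Weeks: 323 ÷ 7 = 46 remainder 1

46 weeks 1 days


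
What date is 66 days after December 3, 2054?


Start: December 3, 2054
Add 66 days
December 3 → January 1: 31 - 3 + 1 = 29 days (66 - 29 = 37 left)
January 1 → February 1: 31 - 1 + 1 = 31 days (37 - 31 = 6 left)
February 1 + 6 = February 7, 2055

February 7, 2055


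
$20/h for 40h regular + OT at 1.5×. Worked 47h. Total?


$1010.00

Regular: 40h × $20 = $800.00
Overtime: 47 - 40 = 7h
OT pay: 7h × $20 × 1.5 = $210.00
Total = $800.00 + $210.00 = $1010.00


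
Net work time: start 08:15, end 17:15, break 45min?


Total time = (17×60+15) - (8×60+15)
= 1035 - 495 = 540 min
Minus break: 540 - 45 = 495 min
= 8h 15m

8h 15m (495 minutes)


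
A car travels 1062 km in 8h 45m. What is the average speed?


121.4 km/h

Distance: 1062 km
Time: 8h 45m = 525 min = 525/60 = 35/4 hours
Speed = 1062 ÷ (35/4) = 1062 × 4 / 35 = 4248/35 ≈ 121.4 km/h


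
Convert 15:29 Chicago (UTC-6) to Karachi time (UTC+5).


Time difference = UTC+5 - UTC-6 = +11 hours
New hour = (15 + 11) mod 24
= 26 mod 24 = 2
Minutes unchanged → 02:29; 26 ≥ 24 → next day

02:29 (next day)


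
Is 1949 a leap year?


No

Rules: divisible by 4 AND (not by 100 OR by 400)
1949 ÷ 4 = 487 remainder 1 → not divisible by 4
Not divisible by 4 → not a leap year


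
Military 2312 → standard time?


11:12 PM

Hour: 23
23 - 12 = 11 → PM


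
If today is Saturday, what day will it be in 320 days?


Thursday

Start: Saturday (index 5)
(5 + 320) mod 7
= 325 mod 7
= 3
Index 3 → Thursday


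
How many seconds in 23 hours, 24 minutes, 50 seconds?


84290 seconds

Hours: 23 × 3600 = 82800
Minutes: 24 × 60 = 1440
Seconds: 50
Total = 82800 + 1440 + 50 = 84290


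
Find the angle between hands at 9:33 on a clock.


Hour hand = 9×30 + 33×0.5 = 286.5°
Minute hand = 33×6 = 198°
Difference = |286.5 - 198| = 88.5°

88.5°


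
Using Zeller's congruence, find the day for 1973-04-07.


Zeller's congruence:
q=7, m=4, k=73, j=19
h = (7 + ⌊13×5/5⌋ + 73 + ⌊73/4⌋ + ⌊19/4⌋ - 2×19) mod 7
= (7 + 13 + 73 + 18 + 4 - 38) mod 7
= 77 mod 7 = 0
h=0 → Saturday

Saturday


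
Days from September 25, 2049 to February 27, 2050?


From September 25, 2049 to February 27, 2050
Rest of September 2049: 30 - 25 = 5
Full months: October 31, November 30, December 31, January 31
Days into February 2050: 27
Total = 5 + 31 + 30 + 31 + 31 + 27 = 155 days

155 days


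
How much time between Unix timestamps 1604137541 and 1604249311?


Difference = 1604249311 - 1604137541 = 111770 seconds
In hours: 111770 / 3600 ≈ 31.0
In days: 111770 / 86400 ≈ 1.29

111770 seconds (31.0 hours / 1.29 days)


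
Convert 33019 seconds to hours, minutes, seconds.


Hours: 33019 ÷ 3600 = 9 remainder 619
Minutes: 619 ÷ 60 = 10 remainder 19
Seconds: 19

9h 10m 19s


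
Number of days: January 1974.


31 days

Month: January (month 1)
January has 31 days


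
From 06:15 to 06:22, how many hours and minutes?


0h 7m

End time in minutes: 6×60 + 22 = 382
Start time in minutes: 6×60 + 15 = 375
Difference = 382 - 375 = 7 minutes
= 0 hours 7 minutes


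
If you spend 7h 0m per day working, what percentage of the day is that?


Time: 420 minutes
Day: 1440 minutes
Percentage = (420/1440) × 100 ≈ 29.2%

29.2%


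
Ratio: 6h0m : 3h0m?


2:1 (2.00)

Duration 1: 360 minutes
Duration 2: 180 minutes
Ratio = 360:180
GCD = 180
Simplified = 2:1
As a decimal: 2/1 = 2.00


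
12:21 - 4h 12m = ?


08:09

Start: 741 minutes from midnight
Subtract: 252 minutes
Remaining: 741 - 252 = 489
Hours: 8, Minutes: 9


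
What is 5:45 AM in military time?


05:45

Input: 5:45 AM
AM hour stays: 5


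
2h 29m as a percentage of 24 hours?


0.1035 (10.35%)

Total minutes: 2×60 + 29 = 149
Day = 24×60 = 1440 minutes
Fraction = 149/1440 ≈ 0.1035
As a percentage: 149/1440 × 100 ≈ 10.35%


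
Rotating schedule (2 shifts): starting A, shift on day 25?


Shifts: A, B
Start: A (index 0)
Day 25: (0 + 25 - 1) mod 2
= 24 mod 2
= 0
Index 0 → shift A

Shift A


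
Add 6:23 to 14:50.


Start: 890 minutes from midnight
Add: 383 minutes
Total: 1273 minutes
Hours: 1273 ÷ 60 = 21 remainder 13

21:13


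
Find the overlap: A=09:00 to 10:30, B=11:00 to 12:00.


0 minutes

Meeting A: 540-630 (in minutes from midnight)
Meeting B: 660-720
Overlap start = max(540, 660) = 660
Overlap end = min(630, 720) = 630
Overlap = max(0, 630 - 660) = 0 min


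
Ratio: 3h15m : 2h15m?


Duration 1: 195 minutes
Duration 2: 135 minutes
Ratio = 195:135
GCD = 15
Simplified = 13:9
As a decimal: 13/9 ≈ 1.44

13:9 (1.44)


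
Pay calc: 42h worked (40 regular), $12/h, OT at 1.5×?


$516.00

Regular: 40h × $12 = $480.00
Overtime: 42 - 40 = 2h
OT pay: 2h × $12 × 1.5 = $36.00
Total = $480.00 + $36.00 = $516.00


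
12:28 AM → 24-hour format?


00:28

Input: 12:28 AM
12 AM → 00 (midnight)


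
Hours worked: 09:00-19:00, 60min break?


Total time = (19×60+0) - (9×60+0)
= 1140 - 540 = 600 min
Minus break: 600 - 60 = 540 min
= 9h 0m

9h 0m (540 minutes)


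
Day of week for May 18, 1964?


Monday

Zeller's congruence:
q=18, m=5, k=64, j=19
h = (18 + ⌊13×6/5⌋ + 64 + ⌊64/4⌋ + ⌊19/4⌋ - 2×19) mod 7
= (18 + 15 + 64 + 16 + 4 - 38) mod 7
= 79 mod 7 = 2
h=2 → Monday


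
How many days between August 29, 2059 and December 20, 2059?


From August 29, 2059 to December 20, 2059
Rest of August 2059: 31 - 29 = 2
Full months: September 30, October 31, November 30
Days into December 2059: 20
Total = 2 + 30 + 31 + 30 + 20 = 113 days

113 days


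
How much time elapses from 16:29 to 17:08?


End time in minutes: 17×60 + 8 = 1028
Start time in minutes: 16×60 + 29 = 989
Difference = 1028 - 989 = 39 minutes
= 0 hours 39 minutes

0h 39m


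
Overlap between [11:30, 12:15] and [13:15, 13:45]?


0 minutes

Meeting A: 690-735 (in minutes from midnight)
Meeting B: 795-825
Overlap start = max(690, 795) = 795
Overlap end = min(735, 825) = 735
Overlap = max(0, 735 - 795) = 0 min


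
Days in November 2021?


Month: November (month 11)
November has 30 days

30 days


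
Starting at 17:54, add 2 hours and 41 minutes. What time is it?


20:35

Start: 1074 minutes from midnight
Add: 161 minutes
Total: 1235 minutes
Hours: 1235 ÷ 60 = 20 remainder 35


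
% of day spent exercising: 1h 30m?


Time: 90 minutes
Day: 1440 minutes
Percentage = (90/1440) × 100 ≈ 6.3%

6.3%


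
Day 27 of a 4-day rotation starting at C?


Shift A

Shifts: A, B, C, D
Start: C (index 2)
Day 27: (2 + 27 - 1) mod 4
= 28 mod 4
= 0
Index 0 → shift A


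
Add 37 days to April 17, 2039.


Start: April 17, 2039
Add 37 days
April 17 → May 1: 30 - 17 + 1 = 14 days (37 - 14 = 23 left)
May 1 + 23 = May 24, 2039

May 24, 2039


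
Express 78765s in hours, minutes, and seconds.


Hours: 78765 ÷ 3600 = 21 remainder 3165
Minutes: 3165 ÷ 60 = 52 remainder 45
Seconds: 45

21h 52m 45s


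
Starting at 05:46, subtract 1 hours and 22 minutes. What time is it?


04:24

Start: 346 minutes from midnight
Subtract: 82 minutes
Remaining: 346 - 82 = 264
Hours: 4, Minutes: 24


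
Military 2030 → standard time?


Hour: 20
20 - 12 = 8 → PM

8:30 PM


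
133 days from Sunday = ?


Start: Sunday (index 6)
(6 + 133) mod 7
= 139 mod 7
= 6
Index 6 → Sunday

Sunday


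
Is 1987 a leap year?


No

Rules: divisible by 4 AND (not by 100 OR by 400)
1987 ÷ 4 = 496 remainder 3 → not divisible by 4
Not divisible by 4 → not a leap year


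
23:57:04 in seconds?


86224 seconds

Hours: 23 × 3600 = 82800
Minutes: 57 × 60 = 3420
Seconds: 4
Total = 82800 + 3420 + 4 = 86224


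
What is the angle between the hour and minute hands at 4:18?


21.0°

Hour hand = 4×30 + 18×0.5 = 129.0°
Minute hand = 18×6 = 108°
Difference = |129.0 - 108| = 21.0°


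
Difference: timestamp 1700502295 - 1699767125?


735170 seconds (204.2 hours / 8.51 days)

Difference = 1700502295 - 1699767125 = 735170 seconds
In hours: 735170 / 3600 ≈ 204.2
In days: 735170 / 86400 ≈ 8.51


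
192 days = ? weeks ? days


27 weeks 3 days

Weeks: 192 ÷ 7 = 27 remainder 3


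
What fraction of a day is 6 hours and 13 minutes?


0.2590 (25.90%)

Total minutes: 6×60 + 13 = 373
Day = 24×60 = 1440 minutes
Fraction = 373/1440 ≈ 0.2590
As a percentage: 373/1440 × 100 ≈ 25.90%


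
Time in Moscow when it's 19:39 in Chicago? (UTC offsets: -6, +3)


Time difference = UTC+3 - UTC-6 = +9 hours
New hour = (19 + 9) mod 24
= 28 mod 24 = 4
Minutes unchanged → 04:39; 28 ≥ 24 → next day

04:39 (next day)


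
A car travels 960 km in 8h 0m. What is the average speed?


Distance: 960 km
Time: 8 hours
Speed = 960 / 8 = 120.0 km/h

120.0 km/h


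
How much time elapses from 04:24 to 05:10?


0h 46m

End time in minutes: 5×60 + 10 = 310
Start time in minutes: 4×60 + 24 = 264
Difference = 310 - 264 = 46 minutes
= 0 hours 46 minutes


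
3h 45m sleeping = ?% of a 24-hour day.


Time: 225 minutes
Day: 1440 minutes
Percentage = (225/1440) × 100 ≈ 15.6%

15.6%


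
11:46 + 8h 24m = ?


20:10

Start: 706 minutes from midnight
Add: 504 minutes
Total: 1210 minutes
Hours: 1210 ÷ 60 = 20 remainder 10


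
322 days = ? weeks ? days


46 weeks 0 days

Weeks: 322 ÷ 7 = 46 remainder 0


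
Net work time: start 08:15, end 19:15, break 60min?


Total time = (19×60+15) - (8×60+15)
= 1155 - 495 = 660 min
Minus break: 660 - 60 = 600 min
= 10h 0m

10h 0m (600 minutes)


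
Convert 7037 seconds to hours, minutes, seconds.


1h 57m 17s

Hours: 7037 ÷ 3600 = 1 remainder 3437
Minutes: 3437 ÷ 60 = 57 remainder 17
Seconds: 17


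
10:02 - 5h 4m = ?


04:58

Start: 602 minutes from midnight
Subtract: 304 minutes
Remaining: 602 - 304 = 298
Hours: 4, Minutes: 58


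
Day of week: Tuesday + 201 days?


Sunday

Start: Tuesday (index 1)
(1 + 201) mod 7
= 202 mod 7
= 6
Index 6 → Sunday


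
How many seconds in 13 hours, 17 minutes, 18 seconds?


47838 seconds

Hours: 13 × 3600 = 46800
Minutes: 17 × 60 = 1020
Seconds: 18
Total = 46800 + 1020 + 18 = 47838


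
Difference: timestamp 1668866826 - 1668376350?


490476 seconds (136.2 hours / 5.68 days)

Difference = 1668866826 - 1668376350 = 490476 seconds
In hours: 490476 / 3600 ≈ 136.2
In days: 490476 / 86400 ≈ 5.68


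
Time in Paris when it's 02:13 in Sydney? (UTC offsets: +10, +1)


Time difference = UTC+1 - UTC+10 = -9 hours
New hour = (2 -9) mod 24
= -7 mod 24 = 17
Minutes unchanged → 17:13; -7 < 0 → previous day

17:13 (previous day)


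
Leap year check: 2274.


Rules: divisible by 4 AND (not by 100 OR by 400)
2274 ÷ 4 = 568 remainder 2 → not divisible by 4
Not divisible by 4 → not a leap year

No


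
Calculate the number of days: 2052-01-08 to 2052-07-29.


From January 8, 2052 to July 29, 2052
Rest of January 2052: 31 - 8 = 23
Full months: February 2052 29, March 31, April 30, May 31, June 30
Days into July 2052: 29
Total = 23 + 29 + 31 + 30 + 31 + 30 + 29 = 203 days

203 days


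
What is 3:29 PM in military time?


Input: 3:29 PM
PM: 3 + 12 = 15

15:29


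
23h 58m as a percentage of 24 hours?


0.9986 (99.86%)

Total minutes: 23×60 + 58 = 1438
Day = 24×60 = 1440 minutes
Fraction = 1438/1440 ≈ 0.9986
As a percentage: 1438/1440 × 100 ≈ 99.86%


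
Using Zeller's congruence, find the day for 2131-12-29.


Saturday

Zeller's congruence:
q=29, m=12, k=31, j=21
h = (29 + ⌊13×13/5⌋ + 31 + ⌊31/4⌋ + ⌊21/4⌋ - 2×21) mod 7
= (29 + 33 + 31 + 7 + 5 - 42) mod 7
= 63 mod 7 = 0
h=0 → Saturday


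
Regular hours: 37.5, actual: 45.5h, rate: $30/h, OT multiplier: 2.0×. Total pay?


$1605.00

Regular: 37.5h × $30 = $1125.00
Overtime: 45.5 - 37.5 = 8.0h
OT pay: 8.0h × $30 × 2.0 = $480.00
Total = $1125.00 + $480.00 = $1605.00


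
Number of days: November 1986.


Month: November (month 11)
November has 30 days

30 days


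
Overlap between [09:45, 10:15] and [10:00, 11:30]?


Meeting A: 585-615 (in minutes from midnight)
Meeting B: 600-690
Overlap start = max(585, 600) = 600
Overlap end = min(615, 690) = 615
Overlap = max(0, 615 - 600) = 15 min

15 minutes


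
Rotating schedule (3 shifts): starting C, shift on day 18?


Shifts: A, B, C
Start: C (index 2)
Day 18: (2 + 18 - 1) mod 3
= 19 mod 3
= 1
Index 1 → shift B

Shift B


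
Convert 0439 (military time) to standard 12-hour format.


Hour: 4
4 < 12 → AM

4:39 AM


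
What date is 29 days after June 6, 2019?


Start: June 6, 2019
Add 29 days
June 6 → July 1: 30 - 6 + 1 = 25 days (29 - 25 = 4 left)
July 1 + 4 = July 5, 2019

July 5, 2019


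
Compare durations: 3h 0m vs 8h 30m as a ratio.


Duration 1: 180 minutes
Duration 2: 510 minutes
Ratio = 180:510
GCD = 30
Simplified = 6:17
As a decimal: 6/17 ≈ 0.35

6:17 (0.35)


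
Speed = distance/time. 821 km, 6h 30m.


126.3 km/h

Distance: 821 km
Time: 6h 30m = 390 min = 390/60 = 13/2 hours
Speed = 821 ÷ (13/2) = 821 × 2 / 13 = 1642/13 ≈ 126.3 km/h


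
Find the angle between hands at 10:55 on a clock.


Hour hand = 10×30 + 55×0.5 = 327.5°
Minute hand = 55×6 = 330°
Difference = |327.5 - 330| = 2.5°

2.5°


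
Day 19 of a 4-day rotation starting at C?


Shifts: A, B, C, D
Start: C (index 2)
Day 19: (2 + 19 - 1) mod 4
= 20 mod 4
= 0
Index 0 → shift A

Shift A


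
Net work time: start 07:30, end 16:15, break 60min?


Total time = (16×60+15) - (7×60+30)
= 975 - 450 = 525 min
Minus break: 525 - 60 = 465 min
= 7h 45m

7h 45m (465 minutes)


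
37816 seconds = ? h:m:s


10h 30m 16s

Hours: 37816 ÷ 3600 = 10 remainder 1816
Minutes: 1816 ÷ 60 = 30 remainder 16
Seconds: 16


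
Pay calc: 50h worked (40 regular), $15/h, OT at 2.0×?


Regular: 40h × $15 = $600.00
Overtime: 50 - 40 = 10h
OT pay: 10h × $15 × 2.0 = $300.00
Total = $600.00 + $300.00 = $900.00

$900.00


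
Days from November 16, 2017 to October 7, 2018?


From November 16, 2017 to October 7, 2018
Rest of November 2017: 30 - 16 = 14
Full months: December 31, January 31, February 2018 28, March 31, April 30, May 31, June 30, July 31, August 31, September 30
Days into October 2018: 7
Total = 14 + 31 + 31 + 28 + 31 + 30 + 31 + 30 + 31 + 31 + 30 + 7 = 325 days

325 days


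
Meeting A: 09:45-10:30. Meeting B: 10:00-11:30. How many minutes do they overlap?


30 minutes

Meeting A: 585-630 (in minutes from midnight)
Meeting B: 600-690
Overlap start = max(585, 600) = 600
Overlap end = min(630, 690) = 630
Overlap = max(0, 630 - 600) = 30 min


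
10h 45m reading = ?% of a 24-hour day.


44.8%

Time: 645 minutes
Day: 1440 minutes
Percentage = (645/1440) × 100 ≈ 44.8%


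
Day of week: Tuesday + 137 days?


Start: Tuesday (index 1)
(1 + 137) mod 7
= 138 mod 7
= 5
Index 5 → Saturday

Saturday


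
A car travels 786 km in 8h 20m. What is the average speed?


94.3 km/h

Distance: 786 km
Time: 8h 20m = 500 min = 500/60 = 25/3 hours
Speed = 786 ÷ (25/3) = 786 × 3 / 25 = 2358/25 ≈ 94.3 km/h


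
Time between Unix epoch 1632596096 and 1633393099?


Difference = 1633393099 - 1632596096 = 797003 seconds
In hours: 797003 / 3600 ≈ 221.4
In days: 797003 / 86400 ≈ 9.22

797003 seconds (221.4 hours / 9.22 days)


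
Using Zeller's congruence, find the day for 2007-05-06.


Zeller's congruence:
q=6, m=5, k=7, j=20
h = (6 + ⌊13×6/5⌋ + 7 + ⌊7/4⌋ + ⌊20/4⌋ - 2×20) mod 7
= (6 + 15 + 7 + 1 + 5 - 40) mod 7
= -6 mod 7 = 1
h=1 → Sunday

Sunday


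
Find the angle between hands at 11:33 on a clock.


148.5°

Hour hand = 11×30 + 33×0.5 = 346.5°
Minute hand = 33×6 = 198°
Difference = |346.5 - 198| = 148.5°


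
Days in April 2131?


Month: April (month 4)
April has 30 days

30 days


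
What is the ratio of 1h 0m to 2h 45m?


4:11 (0.36)

Duration 1: 60 minutes
Duration 2: 165 minutes
Ratio = 60:165
GCD = 15
Simplified = 4:11
As a decimal: 4/11 ≈ 0.36


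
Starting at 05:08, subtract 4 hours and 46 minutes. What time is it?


Start: 308 minutes from midnight
Subtract: 286 minutes
Remaining: 308 - 286 = 22
Hours: 0, Minutes: 22

00:22


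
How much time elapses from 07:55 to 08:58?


1h 3m

End time in minutes: 8×60 + 58 = 538
Start time in minutes: 7×60 + 55 = 475
Difference = 538 - 475 = 63 minutes
= 1 hours 3 minutes


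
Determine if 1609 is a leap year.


Rules: divisible by 4 AND (not by 100 OR by 400)
1609 ÷ 4 = 402 remainder 1 → not divisible by 4
Not divisible by 4 → not a leap year

No


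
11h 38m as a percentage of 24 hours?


Total minutes: 11×60 + 38 = 698
Day = 24×60 = 1440 minutes
Fraction = 698/1440 ≈ 0.4847
As a percentage: 698/1440 × 100 ≈ 48.47%

0.4847 (48.47%)


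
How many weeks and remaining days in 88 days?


Weeks: 88 ÷ 7 = 12 remainder 4

12 weeks 4 days


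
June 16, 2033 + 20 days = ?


Start: June 16, 2033
Add 20 days
June 16 → July 1: 30 - 16 + 1 = 15 days (20 - 15 = 5 left)
July 1 + 5 = July 6, 2033

July 6, 2033


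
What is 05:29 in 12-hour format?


Hour: 5
5 < 12 → AM

5:29 AM


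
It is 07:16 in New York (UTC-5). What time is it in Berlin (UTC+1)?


13:16

Time difference = UTC+1 - UTC-5 = +6 hours
New hour = (7 + 6) mod 24
= 13 mod 24 = 13
Minutes unchanged → 13:16


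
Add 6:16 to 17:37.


Start: 1057 minutes from midnight
Add: 376 minutes
Total: 1433 minutes
Hours: 1433 ÷ 60 = 23 remainder 53

23:53


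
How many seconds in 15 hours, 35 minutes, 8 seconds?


56108 seconds

Hours: 15 × 3600 = 54000
Minutes: 35 × 60 = 2100
Seconds: 8
Total = 54000 + 2100 + 8 = 56108


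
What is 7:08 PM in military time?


19:08

Input: 7:08 PM
PM: 7 + 12 = 19


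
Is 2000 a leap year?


Rules: divisible by 4 AND (not by 100 OR by 400)
2000 ÷ 4 = 500 exactly → divisible by 4
2000 ÷ 100 = 20 exactly → divisible by 100
2000 ÷ 400 = 5 exactly → divisible by 400
Divisible by 400 → leap year

Yes


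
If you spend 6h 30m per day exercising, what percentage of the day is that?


Time: 390 minutes
Day: 1440 minutes
Percentage = (390/1440) × 100 ≈ 27.1%

27.1%


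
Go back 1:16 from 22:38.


21:22

Start: 1358 minutes from midnight
Subtract: 76 minutes
Remaining: 1358 - 76 = 1282
Hours: 21, Minutes: 22


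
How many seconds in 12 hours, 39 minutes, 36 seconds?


45576 seconds

Hours: 12 × 3600 = 43200
Minutes: 39 × 60 = 2340
Seconds: 36
Total = 43200 + 2340 + 36 = 45576


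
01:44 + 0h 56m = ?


Start: 104 minutes from midnight
Add: 56 minutes
Total: 160 minutes
Hours: 160 ÷ 60 = 2 remainder 40

02:40


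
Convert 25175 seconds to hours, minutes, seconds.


6h 59m 35s

Hours: 25175 ÷ 3600 = 6 remainder 3575
Minutes: 3575 ÷ 60 = 59 remainder 35
Seconds: 35


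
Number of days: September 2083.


Month: September (month 9)
September has 30 days

30 days


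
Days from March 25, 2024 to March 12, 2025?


From March 25, 2024 to March 12, 2025
Rest of March 2024: 31 - 25 = 6
Full months: April 30, May 31, June 30, July 31, August 31, September 30, October 31, November 30, December 31, January 31, February 2025 28
Days into March 2025: 12
Total = 6 + 30 + 31 + 30 + 31 + 31 + 30 + 31 + 30 + 31 + 31 + 28 + 12 = 352 days

352 days


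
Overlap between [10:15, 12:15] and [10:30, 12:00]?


90 minutes

Meeting A: 615-735 (in minutes from midnight)
Meeting B: 630-720
Overlap start = max(615, 630) = 630
Overlap end = min(735, 720) = 720
Overlap = max(0, 720 - 630) = 90 min


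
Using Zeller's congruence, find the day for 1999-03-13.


Saturday

Zeller's congruence:
q=13, m=3, k=99, j=19
h = (13 + ⌊13×4/5⌋ + 99 + ⌊99/4⌋ + ⌊19/4⌋ - 2×19) mod 7
= (13 + 10 + 99 + 24 + 4 - 38) mod 7
= 112 mod 7 = 0
h=0 → Saturday


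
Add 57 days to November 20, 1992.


January 16, 1993

Start: November 20, 1992
Add 57 days
November 20 → December 1: 30 - 20 + 1 = 11 days (57 - 11 = 46 left)
December 1 → January 1: 31 - 1 + 1 = 31 days (46 - 31 = 15 left)
January 1 + 15 = January 16, 1993


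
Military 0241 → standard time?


Hour: 2
2 < 12 → AM

2:41 AM


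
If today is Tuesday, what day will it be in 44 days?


Start: Tuesday (index 1)
(1 + 44) mod 7
= 45 mod 7
= 3
Index 3 → Thursday

Thursday


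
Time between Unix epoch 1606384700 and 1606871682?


Difference = 1606871682 - 1606384700 = 486982 seconds
In hours: 486982 / 3600 ≈ 135.3
In days: 486982 / 86400 ≈ 5.64

486982 seconds (135.3 hours / 5.64 days)


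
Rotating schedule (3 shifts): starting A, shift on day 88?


Shifts: A, B, C
Start: A (index 0)
Day 88: (0 + 88 - 1) mod 3
= 87 mod 3
= 0
Index 0 → shift A

Shift A


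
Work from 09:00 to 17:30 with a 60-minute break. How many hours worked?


7h 30m (450 minutes)

Total time = (17×60+30) - (9×60+0)
= 1050 - 540 = 510 min
Minus break: 510 - 60 = 450 min
= 7h 30m


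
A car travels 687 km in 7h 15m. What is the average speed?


94.8 km/h

Distance: 687 km
Time: 7h 15m = 435 min = 435/60 = 29/4 hours
Speed = 687 ÷ (29/4) = 687 × 4 / 29 = 2748/29 ≈ 94.8 km/h


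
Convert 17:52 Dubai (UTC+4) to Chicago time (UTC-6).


07:52

Time difference = UTC-6 - UTC+4 = -10 hours
New hour = (17 -10) mod 24
= 7 mod 24 = 7
Minutes unchanged → 07:52


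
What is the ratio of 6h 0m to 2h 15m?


Duration 1: 360 minutes
Duration 2: 135 minutes
Ratio = 360:135
GCD = 45
Simplified = 8:3
As a decimal: 8/3 ≈ 2.67

8:3 (2.67)


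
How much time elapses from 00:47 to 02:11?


End time in minutes: 2×60 + 11 = 131
Start time in minutes: 0×60 + 47 = 47
Difference = 131 - 47 = 84 minutes
= 1 hours 24 minutes

1h 24m


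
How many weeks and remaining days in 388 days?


Weeks: 388 ÷ 7 = 55 remainder 3

55 weeks 3 days


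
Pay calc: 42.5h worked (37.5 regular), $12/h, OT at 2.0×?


Regular: 37.5h × $12 = $450.00
Overtime: 42.5 - 37.5 = 5.0h
OT pay: 5.0h × $12 × 2.0 = $120.00
Total = $450.00 + $120.00 = $570.00

$570.00


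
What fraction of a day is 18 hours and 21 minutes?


0.7646 (76.46%)

Total minutes: 18×60 + 21 = 1101
Day = 24×60 = 1440 minutes
Fraction = 1101/1440 ≈ 0.7646
As a percentage: 1101/1440 × 100 ≈ 76.46%


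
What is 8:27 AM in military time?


08:27

Input: 8:27 AM
AM hour stays: 8


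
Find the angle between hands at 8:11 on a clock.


179.5°

Hour hand = 8×30 + 11×0.5 = 245.5°
Minute hand = 11×6 = 66°
Difference = |245.5 - 66| = 179.5°


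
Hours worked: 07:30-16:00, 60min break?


Total time = (16×60+0) - (7×60+30)
= 960 - 450 = 510 min
Minus break: 510 - 60 = 450 min
= 7h 30m

7h 30m (450 minutes)


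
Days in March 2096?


31 days

Month: March (month 3)
March has 31 days


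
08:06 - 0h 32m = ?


Start: 486 minutes from midnight
Subtract: 32 minutes
Remaining: 486 - 32 = 454
Hours: 7, Minutes: 34

07:34


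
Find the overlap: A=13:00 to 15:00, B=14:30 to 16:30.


Meeting A: 780-900 (in minutes from midnight)
Meeting B: 870-990
Overlap start = max(780, 870) = 870
Overlap end = min(900, 990) = 900
Overlap = max(0, 900 - 870) = 30 min

30 minutes


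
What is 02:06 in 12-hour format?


2:06 AM

Hour: 2
2 < 12 → AM


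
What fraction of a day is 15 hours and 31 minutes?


0.6465 (64.65%)

Total minutes: 15×60 + 31 = 931
Day = 24×60 = 1440 minutes
Fraction = 931/1440 ≈ 0.6465
As a percentage: 931/1440 × 100 ≈ 64.65%


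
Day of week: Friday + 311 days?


Monday

Start: Friday (index 4)
(4 + 311) mod 7
= 315 mod 7
= 0
Index 0 → Monday


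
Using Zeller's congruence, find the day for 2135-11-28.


Monday

Zeller's congruence:
q=28, m=11, k=35, j=21
h = (28 + ⌊13×12/5⌋ + 35 + ⌊35/4⌋ + ⌊21/4⌋ - 2×21) mod 7
= (28 + 31 + 35 + 8 + 5 - 42) mod 7
= 65 mod 7 = 2
h=2 → Monday


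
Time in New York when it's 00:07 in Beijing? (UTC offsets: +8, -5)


11:07 (previous day)

Time difference = UTC-5 - UTC+8 = -13 hours
New hour = (0 -13) mod 24
= -13 mod 24 = 11
Minutes unchanged → 11:07; -13 < 0 → previous day


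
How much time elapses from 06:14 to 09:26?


3h 12m

End time in minutes: 9×60 + 26 = 566
Start time in minutes: 6×60 + 14 = 374
Difference = 566 - 374 = 192 minutes
= 3 hours 12 minutes


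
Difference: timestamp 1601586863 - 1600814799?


Difference = 1601586863 - 1600814799 = 772064 seconds
In hours: 772064 / 3600 ≈ 214.5
In days: 772064 / 86400 ≈ 8.94

772064 seconds (214.5 hours / 8.94 days)


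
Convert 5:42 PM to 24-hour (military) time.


17:42

Input: 5:42 PM
PM: 5 + 12 = 17


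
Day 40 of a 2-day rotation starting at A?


Shift B

Shifts: A, B
Start: A (index 0)
Day 40: (0 + 40 - 1) mod 2
= 39 mod 2
= 1
Index 1 → shift B


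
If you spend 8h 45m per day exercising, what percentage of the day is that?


Time: 525 minutes
Day: 1440 minutes
Percentage = (525/1440) × 100 ≈ 36.5%

36.5%


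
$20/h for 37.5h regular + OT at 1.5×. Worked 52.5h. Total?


$1200.00

Regular: 37.5h × $20 = $750.00
Overtime: 52.5 - 37.5 = 15.0h
OT pay: 15.0h × $20 × 1.5 = $450.00
Total = $750.00 + $450.00 = $1200.00


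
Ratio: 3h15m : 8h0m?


13:32 (0.41)

Duration 1: 195 minutes
Duration 2: 480 minutes
Ratio = 195:480
GCD = 15
Simplified = 13:32
As a decimal: 13/32 ≈ 0.41


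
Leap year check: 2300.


No

Rules: divisible by 4 AND (not by 100 OR by 400)
2300 ÷ 4 = 575 exactly → divisible by 4
2300 ÷ 100 = 23 exactly → divisible by 100
2300 ÷ 400 = 5 remainder 300 → not divisible by 400
Divisible by 100 but not by 400 → not a leap year


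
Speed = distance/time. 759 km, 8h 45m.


86.7 km/h

Distance: 759 km
Time: 8h 45m = 525 min = 525/60 = 35/4 hours
Speed = 759 ÷ (35/4) = 759 × 4 / 35 = 3036/35 ≈ 86.7 km/h


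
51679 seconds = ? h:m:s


Hours: 51679 ÷ 3600 = 14 remainder 1279
Minutes: 1279 ÷ 60 = 21 remainder 19
Seconds: 19

14h 21m 19s


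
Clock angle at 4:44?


Hour hand = 4×30 + 44×0.5 = 142.0°
Minute hand = 44×6 = 264°
Difference = |142.0 - 264| = 122.0°

122.0°


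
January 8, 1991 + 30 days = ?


Start: January 8, 1991
Add 30 days
January 8 → February 1: 31 - 8 + 1 = 24 days (30 - 24 = 6 left)
February 1 + 6 = February 7, 1991

February 7, 1991


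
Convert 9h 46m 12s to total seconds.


Hours: 9 × 3600 = 32400
Minutes: 46 × 60 = 2760
Seconds: 12
Total = 32400 + 2760 + 12 = 35172

35172 seconds


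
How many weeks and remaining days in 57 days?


8 weeks 1 days

Weeks: 57 ÷ 7 = 8 remainder 1


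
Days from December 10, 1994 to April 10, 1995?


121 days

From December 10, 1994 to April 10, 1995
Rest of December 1994: 31 - 10 = 21
Full months: January 31, February 1995 28, March 31
Days into April 1995: 10
Total = 21 + 31 + 28 + 31 + 10 = 121 days


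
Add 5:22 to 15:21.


20:43

Start: 921 minutes from midnight
Add: 322 minutes
Total: 1243 minutes
Hours: 1243 ÷ 60 = 20 remainder 43


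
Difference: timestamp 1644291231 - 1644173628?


117603 seconds (32.7 hours / 1.36 days)

Difference = 1644291231 - 1644173628 = 117603 seconds
In hours: 117603 / 3600 ≈ 32.7
In days: 117603 / 86400 ≈ 1.36


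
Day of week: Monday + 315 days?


Monday

Start: Monday (index 0)
(0 + 315) mod 7
= 315 mod 7
= 0
Index 0 → Monday


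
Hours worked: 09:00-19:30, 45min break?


9h 45m (585 minutes)

Total time = (19×60+30) - (9×60+0)
= 1170 - 540 = 630 min
Minus break: 630 - 45 = 585 min
= 9h 45m


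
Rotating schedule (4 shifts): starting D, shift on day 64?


Shifts: A, B, C, D
Start: D (index 3)
Day 64: (3 + 64 - 1) mod 4
= 66 mod 4
= 2
Index 2 → shift C

Shift C


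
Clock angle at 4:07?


81.5°

Hour hand = 4×30 + 7×0.5 = 123.5°
Minute hand = 7×6 = 42°
Difference = |123.5 - 42| = 81.5°


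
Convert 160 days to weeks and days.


Weeks: 160 ÷ 7 = 22 remainder 6

22 weeks 6 days


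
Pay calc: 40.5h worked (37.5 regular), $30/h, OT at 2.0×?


$1305.00

Regular: 37.5h × $30 = $1125.00
Overtime: 40.5 - 37.5 = 3.0h
OT pay: 3.0h × $30 × 2.0 = $180.00
Total = $1125.00 + $180.00 = $1305.00


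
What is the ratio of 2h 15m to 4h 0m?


Duration 1: 135 minutes
Duration 2: 240 minutes
Ratio = 135:240
GCD = 15
Simplified = 9:16
As a decimal: 9/16 ≈ 0.56

9:16 (0.56)


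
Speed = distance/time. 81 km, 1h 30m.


Distance: 81 km
Time: 1h 30m = 90 min = 90/60 = 3/2 hours
Speed = 81 ÷ (3/2) = 81 × 2 / 3 = 162/3 = 54.0 km/h

54.0 km/h


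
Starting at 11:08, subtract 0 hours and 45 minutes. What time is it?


Start: 668 minutes from midnight
Subtract: 45 minutes
Remaining: 668 - 45 = 623
Hours: 10, Minutes: 23

10:23


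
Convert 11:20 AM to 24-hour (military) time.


11:20

Input: 11:20 AM
AM hour stays: 11


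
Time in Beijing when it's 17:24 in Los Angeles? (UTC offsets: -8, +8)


Time difference = UTC+8 - UTC-8 = +16 hours
New hour = (17 + 16) mod 24
= 33 mod 24 = 9
Minutes unchanged → 09:24; 33 ≥ 24 → next day

09:24 (next day)


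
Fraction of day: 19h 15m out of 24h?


0.8021 (80.21%)

Total minutes: 19×60 + 15 = 1155
Day = 24×60 = 1440 minutes
Fraction = 1155/1440 ≈ 0.8021
As a percentage: 1155/1440 × 100 ≈ 80.21%


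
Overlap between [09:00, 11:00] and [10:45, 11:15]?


Meeting A: 540-660 (in minutes from midnight)
Meeting B: 645-675
Overlap start = max(540, 645) = 645
Overlap end = min(660, 675) = 660
Overlap = max(0, 660 - 645) = 15 min

15 minutes


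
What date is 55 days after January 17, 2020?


Start: January 17, 2020
Add 55 days
January 17 → February 1: 31 - 17 + 1 = 15 days (55 - 15 = 40 left)
February 1 → March 1: 29 - 1 + 1 = 29 days (40 - 29 = 11 left)
March 1 + 11 = March 12, 2020

March 12, 2020


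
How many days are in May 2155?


Month: May (month 5)
May has 31 days

31 days


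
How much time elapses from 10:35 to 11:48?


End time in minutes: 11×60 + 48 = 708
Start time in minutes: 10×60 + 35 = 635
Difference = 708 - 635 = 73 minutes
= 1 hours 13 minutes

1h 13m


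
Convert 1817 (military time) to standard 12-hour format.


6:17 PM

Hour: 18
18 - 12 = 6 → PM


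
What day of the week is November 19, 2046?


Zeller's congruence:
q=19, m=11, k=46, j=20
h = (19 + ⌊13×12/5⌋ + 46 + ⌊46/4⌋ + ⌊20/4⌋ - 2×20) mod 7
= (19 + 31 + 46 + 11 + 5 - 40) mod 7
= 72 mod 7 = 2
h=2 → Monday

Monday


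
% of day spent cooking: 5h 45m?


24.0%

Time: 345 minutes
Day: 1440 minutes
Percentage = (345/1440) × 100 ≈ 24.0%


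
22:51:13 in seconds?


82273 seconds

Hours: 22 × 3600 = 79200
Minutes: 51 × 60 = 3060
Seconds: 13
Total = 79200 + 3060 + 13 = 82273


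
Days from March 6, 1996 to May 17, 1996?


72 days

From March 6, 1996 to May 17, 1996
Rest of March 1996: 31 - 6 = 25
Full months: April 30
Days into May 1996: 17
Total = 25 + 30 + 17 = 72 days


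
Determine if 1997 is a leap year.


Rules: divisible by 4 AND (not by 100 OR by 400)
1997 ÷ 4 = 499 remainder 1 → not divisible by 4
Not divisible by 4 → not a leap year

No


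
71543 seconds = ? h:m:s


Hours: 71543 ÷ 3600 = 19 remainder 3143
Minutes: 3143 ÷ 60 = 52 remainder 23
Seconds: 23

19h 52m 23s


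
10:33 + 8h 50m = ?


19:23

Start: 633 minutes from midnight
Add: 530 minutes
Total: 1163 minutes
Hours: 1163 ÷ 60 = 19 remainder 23


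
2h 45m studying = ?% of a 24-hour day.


Time: 165 minutes
Day: 1440 minutes
Percentage = (165/1440) × 100 ≈ 11.5%

11.5%


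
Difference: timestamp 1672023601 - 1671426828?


Difference = 1672023601 - 1671426828 = 596773 seconds
In hours: 596773 / 3600 ≈ 165.8
In days: 596773 / 86400 ≈ 6.91

596773 seconds (165.8 hours / 6.91 days)


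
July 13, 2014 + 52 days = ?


Start: July 13, 2014
Add 52 days
July 13 → August 1: 31 - 13 + 1 = 19 days (52 - 19 = 33 left)
August 1 → September 1: 31 - 1 + 1 = 31 days (33 - 31 = 2 left)
September 1 + 2 = September 3, 2014

September 3, 2014


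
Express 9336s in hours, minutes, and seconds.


Hours: 9336 ÷ 3600 = 2 remainder 2136
Minutes: 2136 ÷ 60 = 35 remainder 36
Seconds: 36

2h 35m 36s


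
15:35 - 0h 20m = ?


Start: 935 minutes from midnight
Subtract: 20 minutes
Remaining: 935 - 20 = 915
Hours: 15, Minutes: 15

15:15


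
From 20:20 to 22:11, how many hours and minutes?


End time in minutes: 22×60 + 11 = 1331
Start time in minutes: 20×60 + 20 = 1220
Difference = 1331 - 1220 = 111 minutes
= 1 hours 51 minutes

1h 51m


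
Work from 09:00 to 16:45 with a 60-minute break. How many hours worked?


Total time = (16×60+45) - (9×60+0)
= 1005 - 540 = 465 min
Minus break: 465 - 60 = 405 min
= 6h 45m

6h 45m (405 minutes)


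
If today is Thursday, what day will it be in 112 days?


Thursday

Start: Thursday (index 3)
(3 + 112) mod 7
= 115 mod 7
= 3
Index 3 → Thursday


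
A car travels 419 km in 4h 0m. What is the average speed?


Distance: 419 km
Time: 4 hours
Speed = 419 / 4 ≈ 104.8 km/h

104.8 km/h


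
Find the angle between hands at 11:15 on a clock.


112.5°

Hour hand = 11×30 + 15×0.5 = 337.5°
Minute hand = 15×6 = 90°
Difference = |337.5 - 90| = 247.5°
Since > 180°: 360 - 247.5 = 112.5°


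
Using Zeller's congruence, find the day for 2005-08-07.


Sunday

Zeller's congruence:
q=7, m=8, k=5, j=20
h = (7 + ⌊13×9/5⌋ + 5 + ⌊5/4⌋ + ⌊20/4⌋ - 2×20) mod 7
= (7 + 23 + 5 + 1 + 5 - 40) mod 7
= 1 mod 7 = 1
h=1 → Sunday


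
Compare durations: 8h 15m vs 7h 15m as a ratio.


33:29 (1.14)

Duration 1: 495 minutes
Duration 2: 435 minutes
Ratio = 495:435
GCD = 15
Simplified = 33:29
As a decimal: 33/29 ≈ 1.14


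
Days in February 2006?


28 days

Month: February (month 2)
February: 28 or 29 (leap year)
2006 leap year? No


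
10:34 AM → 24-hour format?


10:34

Input: 10:34 AM
AM hour stays: 10


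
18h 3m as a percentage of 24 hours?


Total minutes: 18×60 + 3 = 1083
Day = 24×60 = 1440 minutes
Fraction = 1083/1440 ≈ 0.7521
As a percentage: 1083/1440 × 100 ≈ 75.21%

0.7521 (75.21%)


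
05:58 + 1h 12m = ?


Start: 358 minutes from midnight
Add: 72 minutes
Total: 430 minutes
Hours: 430 ÷ 60 = 7 remainder 10

07:10


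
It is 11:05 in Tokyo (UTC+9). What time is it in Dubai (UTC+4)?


Time difference = UTC+4 - UTC+9 = -5 hours
New hour = (11 -5) mod 24
= 6 mod 24 = 6
Minutes unchanged → 06:05

06:05


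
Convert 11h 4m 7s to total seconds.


39847 seconds

Hours: 11 × 3600 = 39600
Minutes: 4 × 60 = 240
Seconds: 7
Total = 39600 + 240 + 7 = 39847


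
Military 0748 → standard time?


7:48 AM

Hour: 7
7 < 12 → AM


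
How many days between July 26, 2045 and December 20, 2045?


From July 26, 2045 to December 20, 2045
Rest of July 2045: 31 - 26 = 5
Full months: August 31, September 30, October 31, November 30
Days into December 2045: 20
Total = 5 + 31 + 30 + 31 + 30 + 20 = 147 days

147 days


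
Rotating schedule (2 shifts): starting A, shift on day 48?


Shift B

Shifts: A, B
Start: A (index 0)
Day 48: (0 + 48 - 1) mod 2
= 47 mod 2
= 1
Index 1 → shift B


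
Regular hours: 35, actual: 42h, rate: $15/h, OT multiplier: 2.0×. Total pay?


Regular: 35h × $15 = $525.00
Overtime: 42 - 35 = 7h
OT pay: 7h × $15 × 2.0 = $210.00
Total = $525.00 + $210.00 = $735.00

$735.00


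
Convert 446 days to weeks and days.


Weeks: 446 ÷ 7 = 63 remainder 5

63 weeks 5 days


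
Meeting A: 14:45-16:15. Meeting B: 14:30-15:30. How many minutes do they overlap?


45 minutes

Meeting A: 885-975 (in minutes from midnight)
Meeting B: 870-930
Overlap start = max(885, 870) = 885
Overlap end = min(975, 930) = 930
Overlap = max(0, 930 - 885) = 45 min


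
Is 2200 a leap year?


No

Rules: divisible by 4 AND (not by 100 OR by 400)
2200 ÷ 4 = 550 exactly → divisible by 4
2200 ÷ 100 = 22 exactly → divisible by 100
2200 ÷ 400 = 5 remainder 200 → not divisible by 400
Divisible by 100 but not by 400 → not a leap year


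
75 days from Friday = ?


Start: Friday (index 4)
(4 + 75) mod 7
= 79 mod 7
= 2
Index 2 → Wednesday

Wednesday


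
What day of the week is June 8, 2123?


Zeller's congruence:
q=8, m=6, k=23, j=21
h = (8 + ⌊13×7/5⌋ + 23 + ⌊23/4⌋ + ⌊21/4⌋ - 2×21) mod 7
= (8 + 18 + 23 + 5 + 5 - 42) mod 7
= 17 mod 7 = 3
h=3 → Tuesday

Tuesday


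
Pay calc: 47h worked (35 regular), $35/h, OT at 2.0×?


$2065.00

Regular: 35h × $35 = $1225.00
Overtime: 47 - 35 = 12h
OT pay: 12h × $35 × 2.0 = $840.00
Total = $1225.00 + $840.00 = $2065.00


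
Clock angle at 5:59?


174.5°

Hour hand = 5×30 + 59×0.5 = 179.5°
Minute hand = 59×6 = 354°
Difference = |179.5 - 354| = 174.5°


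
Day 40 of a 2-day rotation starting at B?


Shifts: A, B
Start: B (index 1)
Day 40: (1 + 40 - 1) mod 2
= 40 mod 2
= 0
Index 0 → shift A

Shift A


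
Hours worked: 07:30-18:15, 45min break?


Total time = (18×60+15) - (7×60+30)
= 1095 - 450 = 645 min
Minus break: 645 - 45 = 600 min
= 10h 0m

10h 0m (600 minutes)


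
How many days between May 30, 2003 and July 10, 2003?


41 days

From May 30, 2003 to July 10, 2003
Rest of May 2003: 31 - 30 = 1
Full months: June 30
Days into July 2003: 10
Total = 1 + 30 + 10 = 41 days


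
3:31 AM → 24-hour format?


03:31

Input: 3:31 AM
AM hour stays: 3


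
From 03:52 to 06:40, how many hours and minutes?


End time in minutes: 6×60 + 40 = 400
Start time in minutes: 3×60 + 52 = 232
Difference = 400 - 232 = 168 minutes
= 2 hours 48 minutes

2h 48m


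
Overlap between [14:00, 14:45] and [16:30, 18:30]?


0 minutes

Meeting A: 840-885 (in minutes from midnight)
Meeting B: 990-1110
Overlap start = max(840, 990) = 990
Overlap end = min(885, 1110) = 885
Overlap = max(0, 885 - 990) = 0 min


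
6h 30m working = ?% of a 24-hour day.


Time: 390 minutes
Day: 1440 minutes
Percentage = (390/1440) × 100 ≈ 27.1%

27.1%


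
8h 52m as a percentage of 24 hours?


Total minutes: 8×60 + 52 = 532
Day = 24×60 = 1440 minutes
Fraction = 532/1440 ≈ 0.3694
As a percentage: 532/1440 × 100 ≈ 36.94%

0.3694 (36.94%)


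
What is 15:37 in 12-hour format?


Hour: 15
15 - 12 = 3 → PM

3:37 PM


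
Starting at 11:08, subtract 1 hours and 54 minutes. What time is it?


09:14

Start: 668 minutes from midnight
Subtract: 114 minutes
Remaining: 668 - 114 = 554
Hours: 9, Minutes: 14


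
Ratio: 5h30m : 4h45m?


22:19 (1.16)

Duration 1: 330 minutes
Duration 2: 285 minutes
Ratio = 330:285
GCD = 15
Simplified = 22:19
As a decimal: 22/19 ≈ 1.16


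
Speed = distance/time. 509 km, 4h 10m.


122.2 km/h

Distance: 509 km
Time: 4h 10m = 250 min = 250/60 = 25/6 hours
Speed = 509 ÷ (25/6) = 509 × 6 / 25 = 3054/25 ≈ 122.2 km/h


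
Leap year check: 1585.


No

Rules: divisible by 4 AND (not by 100 OR by 400)
1585 ÷ 4 = 396 remainder 1 → not divisible by 4
Not divisible by 4 → not a leap year
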